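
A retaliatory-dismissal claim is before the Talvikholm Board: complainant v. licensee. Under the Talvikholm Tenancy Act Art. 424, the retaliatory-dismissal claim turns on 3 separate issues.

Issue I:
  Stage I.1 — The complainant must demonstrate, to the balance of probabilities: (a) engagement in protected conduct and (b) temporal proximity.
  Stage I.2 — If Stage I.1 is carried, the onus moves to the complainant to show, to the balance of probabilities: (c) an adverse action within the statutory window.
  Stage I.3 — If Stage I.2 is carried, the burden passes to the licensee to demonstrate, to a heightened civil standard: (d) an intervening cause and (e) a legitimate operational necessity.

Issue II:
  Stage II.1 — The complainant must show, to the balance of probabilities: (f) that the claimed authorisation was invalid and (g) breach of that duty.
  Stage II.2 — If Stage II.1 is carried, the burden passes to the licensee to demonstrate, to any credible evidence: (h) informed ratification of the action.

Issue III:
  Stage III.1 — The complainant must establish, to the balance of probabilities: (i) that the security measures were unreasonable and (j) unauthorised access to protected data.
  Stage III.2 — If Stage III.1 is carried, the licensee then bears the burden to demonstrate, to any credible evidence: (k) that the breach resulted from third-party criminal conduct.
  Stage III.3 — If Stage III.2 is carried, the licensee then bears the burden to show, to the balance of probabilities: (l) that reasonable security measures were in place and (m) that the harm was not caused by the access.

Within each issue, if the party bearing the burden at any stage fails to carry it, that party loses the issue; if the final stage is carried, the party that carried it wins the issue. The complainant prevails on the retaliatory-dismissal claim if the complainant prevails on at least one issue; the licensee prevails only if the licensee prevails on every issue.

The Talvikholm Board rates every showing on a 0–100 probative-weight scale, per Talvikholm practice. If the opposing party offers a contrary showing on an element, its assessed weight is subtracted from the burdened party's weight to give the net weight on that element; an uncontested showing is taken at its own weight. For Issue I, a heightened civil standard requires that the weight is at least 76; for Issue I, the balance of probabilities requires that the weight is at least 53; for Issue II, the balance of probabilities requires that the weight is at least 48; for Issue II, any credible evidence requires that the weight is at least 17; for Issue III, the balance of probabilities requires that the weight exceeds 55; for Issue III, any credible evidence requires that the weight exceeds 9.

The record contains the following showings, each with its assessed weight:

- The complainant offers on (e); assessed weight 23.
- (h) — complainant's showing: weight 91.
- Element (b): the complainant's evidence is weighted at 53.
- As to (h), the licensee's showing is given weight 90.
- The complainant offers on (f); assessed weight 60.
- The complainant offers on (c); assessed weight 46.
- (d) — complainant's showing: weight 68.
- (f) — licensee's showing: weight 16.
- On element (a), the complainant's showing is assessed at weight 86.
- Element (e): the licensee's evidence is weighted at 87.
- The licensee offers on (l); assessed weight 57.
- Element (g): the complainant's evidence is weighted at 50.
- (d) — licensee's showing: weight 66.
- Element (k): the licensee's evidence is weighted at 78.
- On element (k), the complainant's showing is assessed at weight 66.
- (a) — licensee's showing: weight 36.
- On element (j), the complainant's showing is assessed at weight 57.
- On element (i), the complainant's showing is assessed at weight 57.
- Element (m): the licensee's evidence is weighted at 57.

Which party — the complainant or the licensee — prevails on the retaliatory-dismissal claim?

— Issue I —
At Stage I.1 the complainant must meet the balance of probabilities (weight is at least 53): on (a) the weight is 86 less the opposing 36 gives net 50, which does not reach 53, so (a) does not meet the standard; on (b) the weight is 53, which does reach 53, so (b) meets the standard.
  Stage I.1 not carried; the complainant fails its burden.
The analysis ends at Stage I.1; the licensee prevails on this issue.
— Issue II —
Stage II.1 — burden on complainant; standard: the balance of probabilities (weight is at least 48).
    (f): 60 − 16 = 44 < 48 [not met]
    (g): 50 ≥ 48 [met]
  The complainant does not carry Stage II.1.
So the licensee prevails on this issue.
— Issue III —
At Stage III.1 the complainant must meet the balance of probabilities (weight exceeds 55): on (i) the weight is 57, > 55, so (i) meets the standard; on (j) the weight is 57, > 55, so (j) meets the standard.
  Stage III.1 carried; the burden shifts to the licensee.
At Stage III.2 the licensee must meet any credible evidence (weight exceeds 9): on (k) the weight is 78 less the opposing 66 gives net 12, > 9, so (k) meets the standard.
  Stage III.2 carried; the burden remains with the licensee.
At Stage III.3 the licensee must meet the balance of probabilities (weight exceeds 55): on (l) the weight is 57, which does exceed 55, so (l) meets the standard; on (m) the weight is 57, which does exceed 55, so (m) meets the standard.
  The licensee carries the last stage.
All stages carried — the licensee prevails on this issue.
Per-issue: Issue I → licensee; Issue II → licensee; Issue III → licensee. The complainant must prevail on at least one issue; overall, the licensee prevails.

licensee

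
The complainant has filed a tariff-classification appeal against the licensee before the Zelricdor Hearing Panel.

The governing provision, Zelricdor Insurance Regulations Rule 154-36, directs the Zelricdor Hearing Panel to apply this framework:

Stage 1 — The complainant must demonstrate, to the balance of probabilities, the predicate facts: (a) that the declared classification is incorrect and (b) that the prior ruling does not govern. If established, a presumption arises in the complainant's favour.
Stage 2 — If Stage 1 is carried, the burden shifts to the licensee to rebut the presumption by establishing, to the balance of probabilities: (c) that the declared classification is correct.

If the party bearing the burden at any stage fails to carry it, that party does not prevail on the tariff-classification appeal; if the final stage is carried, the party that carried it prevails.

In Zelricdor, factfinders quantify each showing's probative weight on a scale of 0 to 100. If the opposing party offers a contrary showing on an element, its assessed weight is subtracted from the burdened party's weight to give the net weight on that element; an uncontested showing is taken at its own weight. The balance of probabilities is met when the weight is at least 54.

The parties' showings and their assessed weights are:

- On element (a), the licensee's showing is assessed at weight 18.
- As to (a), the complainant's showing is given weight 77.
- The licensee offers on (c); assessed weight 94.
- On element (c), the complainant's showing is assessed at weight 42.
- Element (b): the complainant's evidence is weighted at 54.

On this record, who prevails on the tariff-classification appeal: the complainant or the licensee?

complainant

Stage 1 — burden on complainant; standard: the balance of probabilities (weight is at least 54).
    (a): 77 − 18 = 59 ≥ 54 [met]
    (b): 54 ≥ 54 [met]
  The complainant carries Stage 1; the licensee now bears the burden.
Stage 2 — burden on licensee; standard: the balance of probabilities (weight is at least 54).
    (c): 94 − 42 = 52 < 54 [not met]
  The licensee does not carry Stage 2.
The complainant prevails.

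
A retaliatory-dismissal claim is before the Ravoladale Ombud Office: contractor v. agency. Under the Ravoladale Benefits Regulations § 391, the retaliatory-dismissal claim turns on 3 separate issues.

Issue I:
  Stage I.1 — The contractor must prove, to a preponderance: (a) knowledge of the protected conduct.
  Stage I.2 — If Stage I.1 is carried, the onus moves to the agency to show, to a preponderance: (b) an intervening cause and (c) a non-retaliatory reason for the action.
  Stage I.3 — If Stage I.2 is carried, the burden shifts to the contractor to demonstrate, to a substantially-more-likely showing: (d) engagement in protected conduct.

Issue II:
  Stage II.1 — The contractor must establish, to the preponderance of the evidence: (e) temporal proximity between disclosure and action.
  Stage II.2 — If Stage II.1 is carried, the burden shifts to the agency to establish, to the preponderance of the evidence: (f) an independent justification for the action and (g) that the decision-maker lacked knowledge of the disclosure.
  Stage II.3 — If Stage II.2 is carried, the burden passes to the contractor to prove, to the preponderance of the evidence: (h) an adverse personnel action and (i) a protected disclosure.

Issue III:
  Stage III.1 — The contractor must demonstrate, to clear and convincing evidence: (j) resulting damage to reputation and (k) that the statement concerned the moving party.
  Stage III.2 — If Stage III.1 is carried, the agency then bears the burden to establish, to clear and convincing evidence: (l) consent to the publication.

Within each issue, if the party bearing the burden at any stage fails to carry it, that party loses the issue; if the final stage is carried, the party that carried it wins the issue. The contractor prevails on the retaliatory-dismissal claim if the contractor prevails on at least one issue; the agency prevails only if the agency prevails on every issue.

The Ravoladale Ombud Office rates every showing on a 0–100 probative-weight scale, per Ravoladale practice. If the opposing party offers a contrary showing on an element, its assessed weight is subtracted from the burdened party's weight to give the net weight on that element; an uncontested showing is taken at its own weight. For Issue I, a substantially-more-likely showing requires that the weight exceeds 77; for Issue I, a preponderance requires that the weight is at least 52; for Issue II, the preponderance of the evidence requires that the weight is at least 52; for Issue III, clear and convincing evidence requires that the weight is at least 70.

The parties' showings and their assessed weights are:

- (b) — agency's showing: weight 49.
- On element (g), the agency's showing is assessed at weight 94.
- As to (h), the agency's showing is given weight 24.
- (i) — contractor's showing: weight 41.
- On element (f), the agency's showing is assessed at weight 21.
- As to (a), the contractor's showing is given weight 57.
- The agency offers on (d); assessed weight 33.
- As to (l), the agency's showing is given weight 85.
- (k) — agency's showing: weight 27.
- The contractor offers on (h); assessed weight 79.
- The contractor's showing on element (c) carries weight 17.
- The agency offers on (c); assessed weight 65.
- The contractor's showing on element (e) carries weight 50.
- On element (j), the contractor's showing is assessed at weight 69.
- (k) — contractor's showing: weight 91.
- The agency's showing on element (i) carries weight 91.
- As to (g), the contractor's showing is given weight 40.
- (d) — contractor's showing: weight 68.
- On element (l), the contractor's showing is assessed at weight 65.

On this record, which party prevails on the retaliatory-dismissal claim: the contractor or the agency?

contractor

— Issue I —
Stage I.1 — burden on contractor; standard: a preponderance (weight is at least 52).
    (a): 57 ≥ 52 [met]
  Stage I.1 carried; the burden shifts to the agency.
Stage I.2 — burden on agency; standard: a preponderance (weight is at least 52).
    (b): 49 < 52 [not met]
    (c): 65 − 17 = 48 < 52 [not met]
  Not every element is met, so the agency fails to carry Stage I.2.
So the contractor prevails on this issue.
— Issue II —
Stage II.1 (contractor, the preponderance of the evidence, weight is at least 52): (e) 50 < 52 — fails.
  Stage II.1 not carried; the contractor fails its burden.
The analysis ends at Stage II.1; the agency prevails on this issue.
— Issue III —
Stage III.1 — burden on contractor; standard: clear and convincing evidence (weight is at least 70).
    (j): 69 < 70 [not met]
    (k): 91 − 27 = 64 < 70 [not met]
  Not every element is met, so the contractor fails to carry Stage III.1.
The analysis ends at Stage III.1; the agency prevails on this issue.
Per-issue: Issue I → contractor; Issue II → agency; Issue III → agency. The contractor must prevail on at least one issue; overall, the contractor prevails.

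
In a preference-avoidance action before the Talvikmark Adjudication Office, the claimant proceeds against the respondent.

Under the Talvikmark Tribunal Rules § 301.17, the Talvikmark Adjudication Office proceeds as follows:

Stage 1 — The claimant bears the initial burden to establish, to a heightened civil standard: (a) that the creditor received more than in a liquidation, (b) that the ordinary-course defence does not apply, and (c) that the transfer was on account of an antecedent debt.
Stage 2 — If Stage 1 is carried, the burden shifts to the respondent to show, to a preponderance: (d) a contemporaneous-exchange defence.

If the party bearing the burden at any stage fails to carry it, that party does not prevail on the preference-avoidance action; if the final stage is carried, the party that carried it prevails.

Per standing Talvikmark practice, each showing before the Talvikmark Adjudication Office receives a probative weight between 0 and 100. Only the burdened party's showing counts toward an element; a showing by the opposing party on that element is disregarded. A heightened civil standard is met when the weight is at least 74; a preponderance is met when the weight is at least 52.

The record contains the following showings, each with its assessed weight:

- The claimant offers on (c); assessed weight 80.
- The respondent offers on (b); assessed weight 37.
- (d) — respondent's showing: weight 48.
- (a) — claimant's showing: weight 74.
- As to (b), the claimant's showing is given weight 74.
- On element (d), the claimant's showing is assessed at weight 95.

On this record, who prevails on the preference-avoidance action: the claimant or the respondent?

At Stage 1 the claimant must meet a heightened civil standard (weight is at least 74): on (a) the weight is 74, which does reach 74, so (a) meets the standard; on (b) the weight is 74 (the respondent's 37 is given no effect), ≥ 74, so (b) meets the standard; on (c) the weight is 80, ≥ 74, so (c) meets the standard.
  Stage 1 is satisfied; the onus moves to the respondent.
At Stage 2 the respondent must meet a preponderance (weight is at least 52): on (d) the weight is 48 (the claimant's 95 is given no effect), which does not reach 52, so (d) does not meet the standard.
  Not every element is met, so the respondent fails to carry Stage 2.
So the claimant prevails.

claimant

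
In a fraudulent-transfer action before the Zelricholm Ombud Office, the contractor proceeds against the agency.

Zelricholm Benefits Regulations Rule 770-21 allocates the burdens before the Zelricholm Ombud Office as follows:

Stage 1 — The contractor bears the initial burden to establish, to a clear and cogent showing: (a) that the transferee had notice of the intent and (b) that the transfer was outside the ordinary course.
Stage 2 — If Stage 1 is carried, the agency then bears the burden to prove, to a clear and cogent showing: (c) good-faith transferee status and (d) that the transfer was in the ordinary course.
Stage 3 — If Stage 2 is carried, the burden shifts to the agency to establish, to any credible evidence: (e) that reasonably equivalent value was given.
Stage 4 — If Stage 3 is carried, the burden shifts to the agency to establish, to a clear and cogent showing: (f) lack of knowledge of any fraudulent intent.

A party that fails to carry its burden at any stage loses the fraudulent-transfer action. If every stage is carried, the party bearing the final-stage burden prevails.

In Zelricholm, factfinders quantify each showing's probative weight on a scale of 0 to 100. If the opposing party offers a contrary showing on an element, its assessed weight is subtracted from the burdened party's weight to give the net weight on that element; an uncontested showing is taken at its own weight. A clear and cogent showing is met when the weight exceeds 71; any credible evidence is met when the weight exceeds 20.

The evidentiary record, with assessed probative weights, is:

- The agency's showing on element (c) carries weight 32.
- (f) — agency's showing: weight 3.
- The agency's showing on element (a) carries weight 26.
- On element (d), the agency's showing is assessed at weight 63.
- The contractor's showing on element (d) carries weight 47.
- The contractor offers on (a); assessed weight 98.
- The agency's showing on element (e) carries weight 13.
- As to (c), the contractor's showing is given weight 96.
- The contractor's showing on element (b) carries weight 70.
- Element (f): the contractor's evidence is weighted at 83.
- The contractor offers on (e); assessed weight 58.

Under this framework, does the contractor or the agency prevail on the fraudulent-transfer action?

Stage 1 (contractor, a clear and cogent showing, weight exceeds 71): (a) net 98−26=72 > 71 — meets; (b) 70 ≤ 71 — fails.
  Not every element is met, so the contractor fails to carry Stage 1.
The analysis ends at Stage 1; the agency prevails.

agency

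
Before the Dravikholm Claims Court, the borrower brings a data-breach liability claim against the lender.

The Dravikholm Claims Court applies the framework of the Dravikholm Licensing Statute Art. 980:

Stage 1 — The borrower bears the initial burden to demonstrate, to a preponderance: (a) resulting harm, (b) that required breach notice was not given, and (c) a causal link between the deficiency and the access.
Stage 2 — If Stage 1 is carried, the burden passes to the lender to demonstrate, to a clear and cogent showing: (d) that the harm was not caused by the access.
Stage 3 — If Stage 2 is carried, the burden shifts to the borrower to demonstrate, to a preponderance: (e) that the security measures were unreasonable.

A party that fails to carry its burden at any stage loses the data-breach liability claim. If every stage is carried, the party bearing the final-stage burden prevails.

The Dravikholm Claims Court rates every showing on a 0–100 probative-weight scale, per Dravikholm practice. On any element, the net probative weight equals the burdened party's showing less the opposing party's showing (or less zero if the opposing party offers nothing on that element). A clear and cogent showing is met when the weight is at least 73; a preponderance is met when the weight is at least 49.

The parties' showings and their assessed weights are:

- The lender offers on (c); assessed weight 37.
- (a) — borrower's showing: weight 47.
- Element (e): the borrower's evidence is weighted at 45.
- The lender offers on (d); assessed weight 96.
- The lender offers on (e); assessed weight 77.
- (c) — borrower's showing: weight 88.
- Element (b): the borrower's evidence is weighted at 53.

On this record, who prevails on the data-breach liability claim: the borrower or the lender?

lender

At Stage 1 the borrower must meet a preponderance (weight is at least 49): on (a) the weight is 47, which does not reach 49, so (a) does not meet the standard; on (b) the weight is 53, ≥ 49, so (b) meets the standard; on (c) the weight is 88 less the opposing 37 gives net 51, ≥ 49, so (c) meets the standard.
  The borrower does not carry Stage 1.
So the lender prevails.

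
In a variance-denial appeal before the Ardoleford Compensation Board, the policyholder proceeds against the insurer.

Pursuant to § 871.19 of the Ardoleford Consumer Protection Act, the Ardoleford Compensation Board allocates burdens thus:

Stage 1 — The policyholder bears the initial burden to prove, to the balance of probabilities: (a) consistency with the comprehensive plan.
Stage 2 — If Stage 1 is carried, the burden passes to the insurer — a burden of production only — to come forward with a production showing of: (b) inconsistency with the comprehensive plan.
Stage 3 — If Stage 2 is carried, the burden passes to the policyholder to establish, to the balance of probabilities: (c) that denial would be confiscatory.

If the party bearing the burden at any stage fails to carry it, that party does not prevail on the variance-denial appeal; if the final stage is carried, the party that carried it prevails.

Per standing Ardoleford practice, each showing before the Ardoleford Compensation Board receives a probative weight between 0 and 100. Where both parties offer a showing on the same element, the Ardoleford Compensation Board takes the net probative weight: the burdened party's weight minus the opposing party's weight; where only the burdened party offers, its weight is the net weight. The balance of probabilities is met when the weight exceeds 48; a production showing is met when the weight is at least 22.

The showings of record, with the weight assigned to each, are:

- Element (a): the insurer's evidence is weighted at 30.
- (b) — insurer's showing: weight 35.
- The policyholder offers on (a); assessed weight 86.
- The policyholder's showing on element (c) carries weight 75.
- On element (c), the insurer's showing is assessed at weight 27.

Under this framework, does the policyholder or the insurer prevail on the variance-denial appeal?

insurer

Stage 1 — burden on policyholder; standard: the balance of probabilities (weight exceeds 48).
    (a): 86 − 30 = 56 > 48 [met]
  The policyholder carries Stage 1; the insurer now bears the burden.
Stage 2 — burden on insurer; standard: a production showing (weight is at least 22).
    (b): 35 ≥ 22 [met]
  Stage 2 carried; the burden shifts to the policyholder.
Stage 3 — burden on policyholder; standard: the balance of probabilities (weight exceeds 48).
    (c): 75 − 27 = 48 ≤ 48 [not met]
  The policyholder does not carry Stage 3.
The insurer prevails.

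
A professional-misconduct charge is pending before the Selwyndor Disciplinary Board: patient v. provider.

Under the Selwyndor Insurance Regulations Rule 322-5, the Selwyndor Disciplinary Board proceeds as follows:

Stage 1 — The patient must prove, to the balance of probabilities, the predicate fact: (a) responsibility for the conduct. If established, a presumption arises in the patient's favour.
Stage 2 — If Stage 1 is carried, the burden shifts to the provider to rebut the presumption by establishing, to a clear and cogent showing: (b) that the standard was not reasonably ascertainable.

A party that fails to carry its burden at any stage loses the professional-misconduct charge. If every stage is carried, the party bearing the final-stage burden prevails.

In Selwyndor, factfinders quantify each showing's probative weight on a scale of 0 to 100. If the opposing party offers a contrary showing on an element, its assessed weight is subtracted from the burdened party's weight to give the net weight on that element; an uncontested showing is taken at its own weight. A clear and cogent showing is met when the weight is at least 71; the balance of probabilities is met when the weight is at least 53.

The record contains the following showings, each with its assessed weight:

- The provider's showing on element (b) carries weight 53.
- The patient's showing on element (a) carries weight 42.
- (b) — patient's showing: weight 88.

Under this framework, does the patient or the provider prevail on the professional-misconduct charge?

provider

At Stage 1 the patient must meet the balance of probabilities (weight is at least 53): on (a) the weight is 42, which does not reach 53, so (a) does not meet the standard.
  Not every element is met, so the patient fails to carry Stage 1.
The analysis ends at Stage 1; the provider prevails.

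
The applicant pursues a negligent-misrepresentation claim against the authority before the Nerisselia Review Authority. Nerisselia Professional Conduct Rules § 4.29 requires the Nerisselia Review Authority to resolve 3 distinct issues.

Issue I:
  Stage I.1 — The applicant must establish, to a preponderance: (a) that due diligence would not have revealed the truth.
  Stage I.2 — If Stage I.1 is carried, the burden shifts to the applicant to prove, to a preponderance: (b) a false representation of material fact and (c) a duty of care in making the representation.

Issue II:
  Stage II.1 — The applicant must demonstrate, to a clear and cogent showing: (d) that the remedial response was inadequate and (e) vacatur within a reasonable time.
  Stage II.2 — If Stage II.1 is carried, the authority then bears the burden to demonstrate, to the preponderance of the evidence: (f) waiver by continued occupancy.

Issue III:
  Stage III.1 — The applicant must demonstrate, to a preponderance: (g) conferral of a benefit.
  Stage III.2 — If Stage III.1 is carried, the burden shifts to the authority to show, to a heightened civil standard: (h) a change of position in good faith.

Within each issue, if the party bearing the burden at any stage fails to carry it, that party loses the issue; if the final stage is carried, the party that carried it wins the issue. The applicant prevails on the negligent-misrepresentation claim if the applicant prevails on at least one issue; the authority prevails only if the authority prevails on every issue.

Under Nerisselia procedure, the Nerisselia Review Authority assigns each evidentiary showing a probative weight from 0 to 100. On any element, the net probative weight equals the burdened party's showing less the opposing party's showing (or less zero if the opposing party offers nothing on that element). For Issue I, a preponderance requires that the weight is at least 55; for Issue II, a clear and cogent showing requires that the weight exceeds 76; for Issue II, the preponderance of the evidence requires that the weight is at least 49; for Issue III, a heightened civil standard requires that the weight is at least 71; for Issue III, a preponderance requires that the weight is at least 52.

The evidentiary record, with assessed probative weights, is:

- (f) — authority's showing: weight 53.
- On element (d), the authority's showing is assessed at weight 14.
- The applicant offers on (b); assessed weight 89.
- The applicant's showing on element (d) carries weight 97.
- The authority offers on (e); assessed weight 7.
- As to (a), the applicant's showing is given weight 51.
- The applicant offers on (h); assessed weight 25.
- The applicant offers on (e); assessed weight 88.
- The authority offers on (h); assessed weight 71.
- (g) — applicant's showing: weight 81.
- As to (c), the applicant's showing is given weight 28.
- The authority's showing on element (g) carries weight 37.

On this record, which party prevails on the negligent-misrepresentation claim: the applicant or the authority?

— Issue I —
At Stage I.1 the applicant must meet a preponderance (weight is at least 55): on (a) the weight is 51, which does not reach 55, so (a) does not meet the standard.
  The applicant does not carry Stage I.1.
So the authority prevails on this issue.
— Issue II —
Stage II.1 (applicant, a clear and cogent showing, weight exceeds 76): (d) net 97−14=83 > 76 — meets; (e) net 88−7=81 > 76 — meets.
  Stage II.1 carried; the burden shifts to the authority.
Stage II.2 (authority, the preponderance of the evidence, weight is at least 49): (f) 53 ≥ 49 — meets.
  Stage II.2 carried; the final stage is satisfied.
Every stage carried; the authority prevails on this issue.
— Issue III —
Stage III.1 (applicant, a preponderance, weight is at least 52): (g) net 81−37=44 < 52 — fails.
  The applicant does not carry Stage III.1.
So the authority prevails on this issue.
Per-issue: Issue I → authority; Issue II → authority; Issue III → authority. The applicant must prevail on at least one issue; overall, the authority prevails.

authority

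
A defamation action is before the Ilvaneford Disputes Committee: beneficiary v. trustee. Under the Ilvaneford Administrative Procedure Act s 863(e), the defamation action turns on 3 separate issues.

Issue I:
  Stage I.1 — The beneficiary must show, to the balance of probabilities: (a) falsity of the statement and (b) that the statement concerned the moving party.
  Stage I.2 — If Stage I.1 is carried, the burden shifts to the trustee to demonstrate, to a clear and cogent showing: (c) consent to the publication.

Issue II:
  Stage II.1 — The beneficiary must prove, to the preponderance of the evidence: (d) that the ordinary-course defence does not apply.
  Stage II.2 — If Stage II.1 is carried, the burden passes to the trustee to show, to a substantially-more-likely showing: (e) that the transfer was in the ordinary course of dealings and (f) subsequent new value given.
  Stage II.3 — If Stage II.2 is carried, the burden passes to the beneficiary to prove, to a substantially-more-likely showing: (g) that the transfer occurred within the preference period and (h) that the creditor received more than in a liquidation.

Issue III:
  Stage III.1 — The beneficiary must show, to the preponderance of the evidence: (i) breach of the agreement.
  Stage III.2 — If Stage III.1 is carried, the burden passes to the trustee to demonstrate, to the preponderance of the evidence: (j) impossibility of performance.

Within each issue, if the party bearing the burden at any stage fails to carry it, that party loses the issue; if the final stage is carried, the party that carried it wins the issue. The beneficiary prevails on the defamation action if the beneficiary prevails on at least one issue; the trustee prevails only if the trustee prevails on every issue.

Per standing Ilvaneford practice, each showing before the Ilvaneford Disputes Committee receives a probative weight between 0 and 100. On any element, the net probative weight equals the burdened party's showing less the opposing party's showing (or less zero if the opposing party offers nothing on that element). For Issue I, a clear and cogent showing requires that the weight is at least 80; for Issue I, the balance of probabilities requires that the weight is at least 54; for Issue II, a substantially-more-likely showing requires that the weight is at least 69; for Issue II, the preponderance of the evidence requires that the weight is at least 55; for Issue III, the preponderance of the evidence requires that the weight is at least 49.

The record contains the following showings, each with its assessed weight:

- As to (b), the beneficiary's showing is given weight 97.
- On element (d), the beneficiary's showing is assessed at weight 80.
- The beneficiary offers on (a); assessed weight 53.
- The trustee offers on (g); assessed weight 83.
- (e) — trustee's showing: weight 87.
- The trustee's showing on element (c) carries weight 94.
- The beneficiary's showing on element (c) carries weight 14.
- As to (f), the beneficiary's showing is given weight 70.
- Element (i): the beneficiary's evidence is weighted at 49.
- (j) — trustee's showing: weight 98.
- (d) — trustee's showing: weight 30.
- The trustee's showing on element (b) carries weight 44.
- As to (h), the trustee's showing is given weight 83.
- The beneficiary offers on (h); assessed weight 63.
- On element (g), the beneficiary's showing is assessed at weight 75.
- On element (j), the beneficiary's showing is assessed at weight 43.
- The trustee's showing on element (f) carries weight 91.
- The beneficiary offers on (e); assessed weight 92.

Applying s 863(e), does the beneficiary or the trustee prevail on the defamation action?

— Issue I —
At Stage I.1 the beneficiary must meet the balance of probabilities (weight is at least 54): on (a) the weight is 53, which does not reach 54, so (a) does not meet the standard; on (b) the weight is 97 less the opposing 44 gives net 53, which does not reach 54, so (b) does not meet the standard.
  Not every element is met, so the beneficiary fails to carry Stage I.1.
So the trustee prevails on this issue.
— Issue II —
Stage II.1 (beneficiary, the preponderance of the evidence, weight is at least 55): (d) net 80−30=50 < 55 — fails.
  Stage II.1 not carried; the beneficiary fails its burden.
The trustee prevails on this issue.
— Issue III —
Stage III.1 — burden on beneficiary; standard: the preponderance of the evidence (weight is at least 49).
    (i): 49 ≥ 49 [met]
  Stage III.1 is satisfied; the onus moves to the trustee.
Stage III.2 — burden on trustee; standard: the preponderance of the evidence (weight is at least 49).
    (j): 98 − 43 = 55 ≥ 49 [met]
  All elements met at the final stage.
With every stage satisfied, the trustee prevails on this issue.
Per-issue: Issue I → trustee; Issue II → trustee; Issue III → trustee. The beneficiary must prevail on at least one issue; overall, the trustee prevails.

trustee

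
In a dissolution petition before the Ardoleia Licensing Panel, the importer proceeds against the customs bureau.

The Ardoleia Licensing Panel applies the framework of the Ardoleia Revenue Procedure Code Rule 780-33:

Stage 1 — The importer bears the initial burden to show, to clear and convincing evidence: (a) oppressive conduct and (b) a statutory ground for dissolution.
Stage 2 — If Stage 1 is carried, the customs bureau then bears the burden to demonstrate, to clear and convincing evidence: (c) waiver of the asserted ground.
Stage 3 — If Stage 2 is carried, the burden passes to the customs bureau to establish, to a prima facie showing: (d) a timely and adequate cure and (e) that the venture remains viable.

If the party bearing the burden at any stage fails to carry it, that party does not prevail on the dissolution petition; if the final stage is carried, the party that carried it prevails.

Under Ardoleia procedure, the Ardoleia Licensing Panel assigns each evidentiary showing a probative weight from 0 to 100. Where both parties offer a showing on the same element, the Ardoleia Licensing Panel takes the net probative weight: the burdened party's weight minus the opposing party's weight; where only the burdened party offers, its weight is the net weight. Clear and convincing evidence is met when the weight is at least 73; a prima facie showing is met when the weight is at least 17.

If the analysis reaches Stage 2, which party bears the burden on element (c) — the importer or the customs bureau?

Stage 2's rule assigns the burden to the customs bureau (to clear and convincing evidence).

customs bureau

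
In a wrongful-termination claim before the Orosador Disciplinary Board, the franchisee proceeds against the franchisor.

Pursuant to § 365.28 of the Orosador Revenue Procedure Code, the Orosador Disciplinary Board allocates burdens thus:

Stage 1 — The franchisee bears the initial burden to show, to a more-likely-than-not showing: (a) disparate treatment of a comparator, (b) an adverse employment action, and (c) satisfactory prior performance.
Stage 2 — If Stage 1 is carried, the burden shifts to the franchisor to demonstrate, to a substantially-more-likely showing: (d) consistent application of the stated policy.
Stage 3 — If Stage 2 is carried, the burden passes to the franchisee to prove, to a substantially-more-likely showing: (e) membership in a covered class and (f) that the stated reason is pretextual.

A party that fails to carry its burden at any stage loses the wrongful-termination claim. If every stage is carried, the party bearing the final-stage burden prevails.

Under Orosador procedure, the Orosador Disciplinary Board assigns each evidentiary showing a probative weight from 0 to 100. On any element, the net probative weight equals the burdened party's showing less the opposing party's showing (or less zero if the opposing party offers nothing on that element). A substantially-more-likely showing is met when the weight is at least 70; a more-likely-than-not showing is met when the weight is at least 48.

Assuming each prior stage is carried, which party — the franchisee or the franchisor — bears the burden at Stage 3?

Stage 3's rule assigns the burden to the franchisee (to a substantially-more-likely showing).

franchisee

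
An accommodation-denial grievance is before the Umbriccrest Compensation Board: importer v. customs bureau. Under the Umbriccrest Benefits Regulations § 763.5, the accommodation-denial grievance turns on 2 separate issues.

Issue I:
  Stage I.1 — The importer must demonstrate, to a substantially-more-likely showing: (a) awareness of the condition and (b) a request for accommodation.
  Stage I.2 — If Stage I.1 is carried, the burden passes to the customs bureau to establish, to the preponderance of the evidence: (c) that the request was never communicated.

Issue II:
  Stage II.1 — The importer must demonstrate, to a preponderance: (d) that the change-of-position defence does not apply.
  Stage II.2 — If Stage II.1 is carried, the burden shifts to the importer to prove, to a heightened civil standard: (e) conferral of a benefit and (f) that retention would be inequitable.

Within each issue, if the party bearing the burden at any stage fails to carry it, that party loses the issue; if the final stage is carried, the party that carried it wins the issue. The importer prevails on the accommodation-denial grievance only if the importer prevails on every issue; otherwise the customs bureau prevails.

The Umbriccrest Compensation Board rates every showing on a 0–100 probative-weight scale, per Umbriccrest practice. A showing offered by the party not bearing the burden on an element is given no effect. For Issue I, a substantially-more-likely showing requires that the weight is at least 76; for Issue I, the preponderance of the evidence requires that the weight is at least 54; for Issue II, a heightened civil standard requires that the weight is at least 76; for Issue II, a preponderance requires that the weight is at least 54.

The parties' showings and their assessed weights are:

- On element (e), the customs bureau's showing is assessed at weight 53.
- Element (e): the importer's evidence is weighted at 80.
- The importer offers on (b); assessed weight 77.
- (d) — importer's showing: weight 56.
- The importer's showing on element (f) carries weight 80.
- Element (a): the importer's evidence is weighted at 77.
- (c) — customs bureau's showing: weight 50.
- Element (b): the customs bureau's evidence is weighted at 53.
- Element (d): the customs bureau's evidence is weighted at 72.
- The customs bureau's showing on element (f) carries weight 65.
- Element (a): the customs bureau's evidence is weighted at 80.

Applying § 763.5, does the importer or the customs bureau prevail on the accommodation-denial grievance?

— Issue I —
Stage I.1 — burden on importer; standard: a substantially-more-likely showing (weight is at least 76).
    (a): 77 (customs bureau's 80 disregarded) ≥ 76 [met]
    (b): 77 (customs bureau's 53 disregarded) ≥ 76 [met]
  Stage I.1 carried; the burden shifts to the customs bureau.
Stage I.2 — burden on customs bureau; standard: the preponderance of the evidence (weight is at least 54).
    (c): 50 < 54 [not met]
  The customs bureau does not carry Stage I.2.
The importer prevails on this issue.
— Issue II —
Stage II.1 (importer, a preponderance, weight is at least 54): (d) 56 (customs bureau's 72 disregarded) ≥ 54 — meets.
  Stage II.1 is satisfied; the importer continues to bear the burden.
Stage II.2 (importer, a heightened civil standard, weight is at least 76): (e) 80 (customs bureau's 53 disregarded) ≥ 76 — meets; (f) 80 (customs bureau's 65 disregarded) ≥ 76 — meets.
  All elements met at the final stage.
All stages carried — the importer prevails on this issue.
Per-issue: Issue I → importer; Issue II → importer. The importer must prevail on every issue; overall, the importer prevails.

importer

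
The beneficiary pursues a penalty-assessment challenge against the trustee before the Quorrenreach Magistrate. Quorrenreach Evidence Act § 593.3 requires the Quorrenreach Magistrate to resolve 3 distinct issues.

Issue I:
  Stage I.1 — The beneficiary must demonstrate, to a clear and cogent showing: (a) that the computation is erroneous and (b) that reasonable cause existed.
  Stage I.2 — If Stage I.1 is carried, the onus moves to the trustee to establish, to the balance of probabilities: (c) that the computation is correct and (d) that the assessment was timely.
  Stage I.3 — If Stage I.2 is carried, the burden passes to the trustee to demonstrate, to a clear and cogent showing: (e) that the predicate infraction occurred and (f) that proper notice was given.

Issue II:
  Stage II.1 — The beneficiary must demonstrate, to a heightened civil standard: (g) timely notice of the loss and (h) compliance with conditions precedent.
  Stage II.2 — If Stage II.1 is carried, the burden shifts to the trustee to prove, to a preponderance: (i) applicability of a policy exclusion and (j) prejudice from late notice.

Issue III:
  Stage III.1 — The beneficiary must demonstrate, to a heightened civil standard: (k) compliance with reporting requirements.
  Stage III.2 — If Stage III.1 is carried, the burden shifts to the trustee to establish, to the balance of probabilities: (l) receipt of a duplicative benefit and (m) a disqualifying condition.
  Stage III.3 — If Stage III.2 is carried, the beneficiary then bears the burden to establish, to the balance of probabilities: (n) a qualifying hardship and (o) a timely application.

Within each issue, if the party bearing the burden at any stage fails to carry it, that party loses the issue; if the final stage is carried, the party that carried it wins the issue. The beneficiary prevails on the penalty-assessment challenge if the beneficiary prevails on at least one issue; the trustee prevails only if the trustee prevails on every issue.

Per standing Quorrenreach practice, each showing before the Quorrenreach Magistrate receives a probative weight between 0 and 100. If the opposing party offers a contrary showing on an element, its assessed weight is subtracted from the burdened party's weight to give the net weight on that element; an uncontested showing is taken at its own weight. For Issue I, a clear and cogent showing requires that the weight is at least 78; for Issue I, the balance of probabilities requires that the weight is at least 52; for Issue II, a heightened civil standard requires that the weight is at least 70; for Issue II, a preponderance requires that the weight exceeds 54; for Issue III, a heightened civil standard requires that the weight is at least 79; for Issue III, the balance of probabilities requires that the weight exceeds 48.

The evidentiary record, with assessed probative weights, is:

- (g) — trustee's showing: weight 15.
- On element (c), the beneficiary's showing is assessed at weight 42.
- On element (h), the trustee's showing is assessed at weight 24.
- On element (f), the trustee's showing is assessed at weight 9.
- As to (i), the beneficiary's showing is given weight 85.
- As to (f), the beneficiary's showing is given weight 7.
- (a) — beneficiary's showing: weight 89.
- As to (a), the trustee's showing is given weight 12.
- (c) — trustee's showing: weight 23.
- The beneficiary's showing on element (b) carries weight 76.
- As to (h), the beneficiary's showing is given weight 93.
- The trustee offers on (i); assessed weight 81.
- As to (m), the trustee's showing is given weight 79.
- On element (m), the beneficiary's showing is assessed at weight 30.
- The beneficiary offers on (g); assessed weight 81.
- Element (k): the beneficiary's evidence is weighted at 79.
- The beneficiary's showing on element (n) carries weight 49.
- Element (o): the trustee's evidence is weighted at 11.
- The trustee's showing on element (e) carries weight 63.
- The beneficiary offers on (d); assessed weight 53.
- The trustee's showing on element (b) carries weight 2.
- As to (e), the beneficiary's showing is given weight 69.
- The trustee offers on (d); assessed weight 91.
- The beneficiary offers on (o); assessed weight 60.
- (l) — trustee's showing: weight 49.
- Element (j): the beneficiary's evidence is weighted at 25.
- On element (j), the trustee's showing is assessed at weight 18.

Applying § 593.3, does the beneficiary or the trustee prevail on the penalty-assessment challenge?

— Issue I —
Stage I.1 (beneficiary, a clear and cogent showing, weight is at least 78): (a) net 89−12=77 < 78 — fails; (b) net 76−2=74 < 78 — fails.
  Not every element is met, so the beneficiary fails to carry Stage I.1.
The trustee prevails on this issue.
— Issue II —
Stage II.1 (beneficiary, a heightened civil standard, weight is at least 70): (g) net 81−15=66 < 70 — fails; (h) net 93−24=69 < 70 — fails.
  Stage II.1 not carried; the beneficiary fails its burden.
The analysis ends at Stage II.1; the trustee prevails on this issue.
— Issue III —
Stage III.1 — burden on beneficiary; standard: a heightened civil standard (weight is at least 79).
    (k): 79 ≥ 79 [met]
  Stage III.1 carried; the burden shifts to the trustee.
Stage III.2 — burden on trustee; standard: the balance of probabilities (weight exceeds 48).
    (l): 49 > 48 [met]
    (m): 79 − 30 = 49 > 48 [met]
  All elements met. The burden passes to the beneficiary.
Stage III.3 — burden on beneficiary; standard: the balance of probabilities (weight exceeds 48).
    (n): 49 > 48 [met]
    (o): 60 − 11 = 49 > 48 [met]
  The beneficiary carries the last stage.
Every stage carried; the beneficiary prevails on this issue.
Per-issue: Issue I → trustee; Issue II → trustee; Issue III → beneficiary. The beneficiary must prevail on at least one issue; overall, the beneficiary prevails.

beneficiary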